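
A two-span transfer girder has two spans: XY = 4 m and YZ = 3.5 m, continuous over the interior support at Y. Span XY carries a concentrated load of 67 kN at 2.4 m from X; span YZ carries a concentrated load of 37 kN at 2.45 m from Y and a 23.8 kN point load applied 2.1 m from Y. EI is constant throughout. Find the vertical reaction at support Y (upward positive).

R_Y = 83.44 kN

Release continuity at Y by inserting a hinge; the redundant is the internal moment M_Y. The primary structure is two simply-supported spans XY and YZ.
End slopes at the hinge Y, treating each span as simply supported:
  span XY: point load 67 at a = 2.4: Pab(L + a)/(6LEI) = 68.61/EI
  span YZ: point load 37 at a = 2.45: Pab(L + b)/(6LEI) = 20.62/EI
  span YZ: point load 23.8 at a = 2.1: Pab(L + b)/(6LEI) = 16.33/EI
  relative rotation θ_0 = (68.61 + 36.95)/EI = 105.6/EI
A unit hogging moment at Y produces rotation L₁/(3EI) + L₂/(3EI) = 2.5/EI.
Compatibility: M_Y·(L₁+L₂)/(3EI) = θ_0, giving M_Y = 42.22 kN·m (hogging).
Span XY, ΣM about X with M_Y applied at Y: R_Y^{XY}·4 = 160.8 + 42.22, so R_Y^{XY} = 50.76 kN and R_X = 67 − 50.76 = 16.24 kN.
Span YZ, ΣM about Z: R_Y^{YZ}·3.5 = 72.17 + 42.22, so R_Y^{YZ} = 32.68 kN and R_Z = 60.8 − 32.68 = 28.12 kN.
R_Y = 50.76 + 32.68 = 83.44 kN.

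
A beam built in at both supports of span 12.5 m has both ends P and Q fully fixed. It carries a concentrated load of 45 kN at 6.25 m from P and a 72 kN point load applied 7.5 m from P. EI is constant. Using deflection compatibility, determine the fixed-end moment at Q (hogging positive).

Release both end moments; the primary structure is a simply-supported span PQ with redundants M_P and M_Q.
End rotations of the released simple span under the applied load (×1/EI):
  at P: point load 45 at a = 6.25: Pab(L + b)/(6LEI) = 439.5/EI
  at Q: point load 45 at a = 6.25: Pab(L + a)/(6LEI) = 439.5/EI
  at P: point load 72 at a = 7.5: Pab(L + b)/(6LEI) = 630/EI
  at Q: point load 72 at a = 7.5: Pab(L + a)/(6LEI) = 720/EI
  θ_P0 = 1069/EI,  θ_Q0 = 1159/EI
Flexibility coefficients: a unit moment at one end gives L/(3EI) there and L/(6EI) at the far end, so f₁₁ = f₂₂ = 4.167/EI and f₁₂ = f₂₁ = 2.083/EI.
Compatibility — zero rotation at each built-in end:
  4.167 M_P + 2.083 M_Q = 1069
  2.083 M_P + 4.167 M_Q = 1159
Solving the pair gives M_P = 156.7 kN·m and M_Q = 199.9 kN·m (hogging).

M_Q = 199.9 kN·m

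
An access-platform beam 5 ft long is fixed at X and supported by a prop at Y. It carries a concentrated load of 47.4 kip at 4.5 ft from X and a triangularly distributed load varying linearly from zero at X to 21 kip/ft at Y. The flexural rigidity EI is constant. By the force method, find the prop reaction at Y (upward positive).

R_Y = 69.19 kip

Release the roller at Y. Primary structure: cantilever fixed at X.
Primary-structure tip deflection at Y by superposition:
  point load 47.4 at a = 4.5: Pa²(3L − a)/(6EI) = 1680/EI
  triangular load, peak 21 at the free end: 11w₀L⁴/(120EI) = 1203/EI
  δ_0 = 2883/EI
Tip deflection under a unit load at Y: L³/(3EI) = 41.67/EI.
Compatibility at Y: δ_0 − R_Y·δ_{YY} = 0, so R_Y = 2883/41.67 = 69.19 kip.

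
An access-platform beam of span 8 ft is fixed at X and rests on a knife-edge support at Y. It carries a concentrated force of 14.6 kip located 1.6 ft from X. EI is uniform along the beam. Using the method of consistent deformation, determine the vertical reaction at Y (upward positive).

R_Y = 0.8176 kip

Choose R_Y as the redundant. The primary structure is the cantilever fixed at X.
Deflection at Y on the released cantilever, summing each load's contribution:
  point load 14.6 at a = 1.6: Pa²(3L − a)/(6EI) = 139.5/EI
Flexibility coefficient — unit upward force at Y: δ_{YY} = L³/(3EI) = 170.7/EI.
Compatibility at Y: δ_0 − R_Y·δ_{YY} = 0, so R_Y = 139.5/170.7 = 0.8176 kip.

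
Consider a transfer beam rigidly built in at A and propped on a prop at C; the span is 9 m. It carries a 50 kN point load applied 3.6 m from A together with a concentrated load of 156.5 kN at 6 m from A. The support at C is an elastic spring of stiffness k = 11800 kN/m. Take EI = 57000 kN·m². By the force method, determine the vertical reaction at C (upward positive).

Release the roller at C. Primary structure: cantilever fixed at A.
Downward deflection at the released point C due to the loads:
  point load 50 at a = 3.6: Pa²(3L − a)/(6EI) = 2527/EI
  point load 156.5 at a = 6: Pa²(3L − a)/(6EI) = 19719/EI
  δ_0 = 22246/EI
Flexibility coefficient — unit upward force at C: δ_{CC} = L³/(3EI) = 243/EI.
With EI = 57000 kN·m²: δ_0 = 0.39028 m and δ_{CC} = 0.004263 m/kN.
Compatibility — the spring shortens by R_C/k under the reaction it provides: δ_0 − R_C·δ_{CC} = R_C/k. With 1/k = 0.000085 m/kN, R_C = δ_0 / (δ_{CC} + 1/k) = 0.39028 / (0.004263 + 0.000085) = 89.76 kN.

R_C = 89.76 kN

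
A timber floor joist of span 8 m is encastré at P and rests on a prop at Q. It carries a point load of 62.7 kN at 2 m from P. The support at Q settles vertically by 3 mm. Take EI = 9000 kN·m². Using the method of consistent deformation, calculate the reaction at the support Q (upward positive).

Release the roller at Q. Primary structure: cantilever fixed at P.
Deflection at Q on the released cantilever, summing each load's contribution:
  point load 62.7 at a = 2: Pa²(3L − a)/(6EI) = 919.6/EI
Flexibility coefficient — unit upward force at Q: δ_{QQ} = L³/(3EI) = 170.7/EI.
With EI = 9000 kN·m²: δ_0 = 0.10218 m and δ_{QQ} = 0.018963 m/kN.
Compatibility — the beam at Q must follow the support down by 0.003 m: δ_0 − R_Q·δ_{QQ} = 0.003, so R_Q = (0.10218 − 0.003)/0.018963 = 5.23 kN.

R_Q = 5.23 kN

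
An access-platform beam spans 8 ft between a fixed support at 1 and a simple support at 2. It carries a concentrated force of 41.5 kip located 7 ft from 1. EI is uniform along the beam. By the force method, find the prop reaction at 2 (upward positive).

Choose R_2 as the redundant. The primary structure is the cantilever fixed at 1.
Primary-structure tip deflection at 2 by superposition:
  point load 41.5 at a = 7: Pa²(3L − a)/(6EI) = 5762/EI
Flexibility coefficient — unit upward force at 2: δ_{22} = L³/(3EI) = 170.7/EI.
Compatibility at 2: δ_0 − R_2·δ_{22} = 0, so R_2 = 5762/170.7 = 33.76 kip.

R_2 = 33.76 kip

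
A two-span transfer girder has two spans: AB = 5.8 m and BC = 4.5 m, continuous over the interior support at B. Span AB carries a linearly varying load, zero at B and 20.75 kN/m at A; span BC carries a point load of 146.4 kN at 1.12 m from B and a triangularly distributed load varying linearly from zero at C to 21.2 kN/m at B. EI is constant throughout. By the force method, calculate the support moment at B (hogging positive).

M_B = 82.54 kN·m

Release continuity at B by inserting a hinge; the redundant is the internal moment M_B. The primary structure is two simply-supported spans AB and BC.
Rotations at B on the released spans (each span's end-slope, ×1/EI):
  span AB: triangular load, peak 20.75: 7w₀L³/(360EI) = 78.72/EI
  span BC: point load 146.4 at a = 1.12: Pab(L + b)/(6LEI) = 161.7/EI
  span BC: triangular load, peak 21.2: w₀L³/(45EI) = 42.93/EI
  relative rotation θ_0 = (78.72 + 204.7)/EI = 283.4/EI
A unit hogging moment at B produces rotation L₁/(3EI) + L₂/(3EI) = 3.433/EI.
Compatibility: M_B·(L₁+L₂)/(3EI) = θ_0, giving M_B = 82.54 kN·m (hogging).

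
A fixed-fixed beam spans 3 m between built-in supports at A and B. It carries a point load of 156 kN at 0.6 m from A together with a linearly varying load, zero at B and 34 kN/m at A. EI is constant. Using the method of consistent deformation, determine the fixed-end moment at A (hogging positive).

Take the two fixed-end moments M_A, M_B as redundants; the released structure is the simple span AB.
End rotations of the released simple span under the applied load (×1/EI):
  at A: point load 156 at a = 0.6: Pab(L + b)/(6LEI) = 67.39/EI
  at B: point load 156 at a = 0.6: Pab(L + a)/(6LEI) = 44.93/EI
  at A: triangular load, peak 34: w₀L³/(45EI) = 20.4/EI
  at B: triangular load, peak 34: 7w₀L³/(360EI) = 17.85/EI
  θ_A0 = 87.79/EI,  θ_B0 = 62.78/EI
Flexibility coefficients: a unit moment at one end gives L/(3EI) there and L/(6EI) at the far end, so f₁₁ = f₂₂ = 1/EI and f₁₂ = f₂₁ = 0.5/EI.
Compatibility — zero rotation at each built-in end:
  1 M_A + 0.5 M_B = 87.79
  0.5 M_A + 1 M_B = 62.78
Solving the pair gives M_A = 75.2 kN·m and M_B = 25.18 kN·m (hogging).

M_A = 75.2 kN·m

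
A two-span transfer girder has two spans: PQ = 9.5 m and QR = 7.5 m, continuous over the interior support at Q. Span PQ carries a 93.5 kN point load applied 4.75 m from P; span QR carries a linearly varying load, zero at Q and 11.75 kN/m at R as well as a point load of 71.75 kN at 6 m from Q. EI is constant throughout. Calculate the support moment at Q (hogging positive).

M_Q = 132.9 kN·m

Insert a hinge at Q; M_Q is the redundant, and each span becomes simply supported.
Rotations at Q on the released spans (each span's end-slope, ×1/EI):
  span PQ: point load 93.5 at a = 4.75: Pab(L + a)/(6LEI) = 527.4/EI
  span QR: triangular load, peak 11.75: 7w₀L³/(360EI) = 96.39/EI
  span QR: point load 71.75 at a = 6: Pab(L + b)/(6LEI) = 129.2/EI
  relative rotation θ_0 = (527.4 + 225.5)/EI = 752.9/EI
A unit hogging moment at Q produces rotation L₁/(3EI) + L₂/(3EI) = 5.667/EI.
Compatibility: M_Q·(L₁+L₂)/(3EI) = θ_0, giving M_Q = 132.9 kN·m (hogging).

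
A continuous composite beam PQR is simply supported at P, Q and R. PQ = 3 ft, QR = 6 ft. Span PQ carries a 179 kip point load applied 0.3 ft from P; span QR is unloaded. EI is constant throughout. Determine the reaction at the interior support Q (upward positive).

R_Q = 22.33 kip

Take M_Q as the redundant. Released structure: two simple spans PQ and QR with a hinge at Q.
End slopes at the hinge Q, treating each span as simply supported:
  span PQ: point load 179 at a = 0.3: Pab(L + a)/(6LEI) = 26.58/EI
  relative rotation θ_0 = (26.58 + 0)/EI = 26.58/EI
A unit hogging moment at Q produces rotation L₁/(3EI) + L₂/(3EI) = 3/EI.
Slope continuity at Q: θ_0 = M_Q·3/EI, so M_Q = 26.58/3 = 8.861 kip·ft (hogging).
Span PQ, ΣM about P with M_Q applied at Q: R_Q^{PQ}·3 = 53.7 + 8.861, so R_Q^{PQ} = 20.85 kip and R_P = 179 − 20.85 = 158.1 kip.
Span QR, ΣM about R: R_Q^{QR}·6 = 0 + 8.861, so R_Q^{QR} = 1.477 kip and R_R = 0 − 1.477 = -1.477 kip.
R_Q = 20.85 + 1.477 = 22.33 kip.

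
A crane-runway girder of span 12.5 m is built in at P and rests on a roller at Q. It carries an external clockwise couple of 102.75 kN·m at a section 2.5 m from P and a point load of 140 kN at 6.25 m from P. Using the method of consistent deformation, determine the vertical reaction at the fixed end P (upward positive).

Choose R_Q as the redundant. The primary structure is the cantilever fixed at P.
Deflection at Q on the released cantilever, summing each load's contribution:
  clockwise couple 102.75 at a = 2.5: M₀a(2L − a)/(2EI) = 2890/EI
  point load 140 at a = 6.25: Pa²(3L − a)/(6EI) = 28483/EI
  δ_0 = 31373/EI
Flexibility coefficient — unit upward force at Q: δ_{QQ} = L³/(3EI) = 651/EI.
Compatibility at Q: δ_0 − R_Q·δ_{QQ} = 0, so R_Q = 31373/651 = 48.19 kN.
Vertical equilibrium: R_P = ΣP − R_Q = 140 − 48.19 = 91.81 kN.

R_P = 91.81 kN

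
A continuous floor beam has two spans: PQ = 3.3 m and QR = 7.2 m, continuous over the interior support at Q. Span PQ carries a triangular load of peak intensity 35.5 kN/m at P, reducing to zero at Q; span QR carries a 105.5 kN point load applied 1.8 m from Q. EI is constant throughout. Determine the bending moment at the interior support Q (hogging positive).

M_Q = 92.54 kN·m

Insert a hinge at Q; M_Q is the redundant, and each span becomes simply supported.
Rotations at Q on the released spans (each span's end-slope, ×1/EI):
  span PQ: triangular load, peak 35.5: 7w₀L³/(360EI) = 24.81/EI
  span QR: point load 105.5 at a = 1.8: Pab(L + b)/(6LEI) = 299.1/EI
  relative rotation θ_0 = (24.81 + 299.1)/EI = 323.9/EI
A unit hogging moment at Q produces rotation L₁/(3EI) + L₂/(3EI) = 3.5/EI.
Compatibility: M_Q·(L₁+L₂)/(3EI) = θ_0, giving M_Q = 92.54 kN·m (hogging).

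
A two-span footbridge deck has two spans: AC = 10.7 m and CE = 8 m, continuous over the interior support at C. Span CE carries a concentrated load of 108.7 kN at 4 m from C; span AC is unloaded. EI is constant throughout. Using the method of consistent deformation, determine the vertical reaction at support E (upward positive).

R_E = 45.63 kN

Release continuity at C by inserting a hinge; the redundant is the internal moment M_C. The primary structure is two simply-supported spans AC and CE.
End slopes at the hinge C, treating each span as simply supported:
  span CE: point load 108.7 at a = 4: Pab(L + b)/(6LEI) = 434.8/EI
  relative rotation θ_0 = (0 + 434.8)/EI = 434.8/EI
A unit hogging moment at C produces rotation L₁/(3EI) + L₂/(3EI) = 6.233/EI.
Slope continuity at C: θ_0 = M_C·6.233/EI, so M_C = 434.8/6.233 = 69.75 kN·m (hogging).
Span CE, ΣM about E: R_C^{CE}·8 = 434.8 + 69.75, so R_C^{CE} = 63.07 kN and R_E = 108.7 − 63.07 = 45.63 kN.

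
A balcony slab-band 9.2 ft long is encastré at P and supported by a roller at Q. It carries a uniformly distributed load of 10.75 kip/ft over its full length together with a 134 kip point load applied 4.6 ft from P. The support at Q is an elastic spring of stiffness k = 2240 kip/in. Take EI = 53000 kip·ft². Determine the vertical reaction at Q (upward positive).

Take the reaction at Q as the redundant and release it; the primary structure is a cantilever fixed at P.
Free-end deflection of the primary structure under the applied loading (downward +):
  UDL 10.75: wL⁴/(8EI) = 9627/EI
  point load 134 at a = 4.6: Pa²(3L − a)/(6EI) = 10869/EI
  δ_0 = 20496/EI
Flexibility coefficient — unit upward force at Q: δ_{QQ} = L³/(3EI) = 259.6/EI.
With EI = 53000 kip·ft²: δ_0 = 0.38671 ft and δ_{QQ} = 0.004897 ft/kip.
Compatibility — the spring shortens by R_Q/k under the reaction it provides: δ_0 − R_Q·δ_{QQ} = R_Q/k. With 1/k = 1/(2240×12) ft/kip = 0.000037 ft/kip, R_Q = δ_0 / (δ_{QQ} + 1/k) = 0.38671 / (0.004897 + 0.000037) = 78.37 kip.

R_Q = 78.37 kip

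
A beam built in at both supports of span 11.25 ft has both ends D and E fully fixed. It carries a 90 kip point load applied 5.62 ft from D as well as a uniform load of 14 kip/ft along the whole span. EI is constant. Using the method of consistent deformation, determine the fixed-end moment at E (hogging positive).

Release both end moments; the primary structure is a simply-supported span DE with redundants M_D and M_E.
On the primary (simply-supported) span, the end slopes from the loading are:
  at D: point load 90 at a = 5.62: Pab(L + b)/(6LEI) = 712.1/EI
  at E: point load 90 at a = 5.62: Pab(L + a)/(6LEI) = 711.7/EI
  at D: UDL 14: wL³/(24EI) = 830.6/EI
  at E: UDL 14: wL³/(24EI) = 830.6/EI
  θ_D0 = 1543/EI,  θ_E0 = 1542/EI
Flexibility coefficients: a unit moment at one end gives L/(3EI) there and L/(6EI) at the far end, so f₁₁ = f₂₂ = 3.75/EI and f₁₂ = f₂₁ = 1.875/EI.
Compatibility — zero rotation at each built-in end:
  3.75 M_D + 1.875 M_E = 1543
  1.875 M_D + 3.75 M_E = 1542
Solving the pair gives M_D = 274.3 kip·ft and M_E = 274.1 kip·ft (hogging).

M_E = 274.1 kip·ft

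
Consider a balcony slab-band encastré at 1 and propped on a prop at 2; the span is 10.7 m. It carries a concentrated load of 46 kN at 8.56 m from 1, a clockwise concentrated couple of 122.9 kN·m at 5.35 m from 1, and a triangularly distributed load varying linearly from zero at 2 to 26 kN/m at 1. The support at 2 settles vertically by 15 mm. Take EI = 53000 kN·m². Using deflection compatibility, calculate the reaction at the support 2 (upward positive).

Choose R_2 as the redundant. The primary structure is the cantilever fixed at 1.
Free-end deflection of the primary structure under the applied loading (downward +):
  point load 46 at a = 8.56: Pa²(3L − a)/(6EI) = 13224/EI
  clockwise couple 122.9 at a = 5.35: M₀a(2L − a)/(2EI) = 5277/EI
  triangular load, peak 26 at the fixed end: w₀L⁴/(30EI) = 11360/EI
  δ_0 = 29861/EI
Flexibility coefficient — unit upward force at 2: δ_{22} = L³/(3EI) = 408.3/EI.
With EI = 53000 kN·m²: δ_0 = 0.56341 m and δ_{22} = 0.007705 m/kN.
Compatibility — the beam at 2 must follow the support down by 0.015 m: δ_0 − R_2·δ_{22} = 0.015, so R_2 = (0.56341 − 0.015)/0.007705 = 71.18 kN.

R_2 = 71.18 kN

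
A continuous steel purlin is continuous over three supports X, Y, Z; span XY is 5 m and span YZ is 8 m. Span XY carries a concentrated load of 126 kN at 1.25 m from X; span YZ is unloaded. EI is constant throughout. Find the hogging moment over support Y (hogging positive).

M_Y = 28.4 kN·m

Insert a hinge at Y; M_Y is the redundant, and each span becomes simply supported.
Discontinuity in slope at Y on the released structure — sum the simple-span end rotations:
  span XY: point load 126 at a = 1.25: Pab(L + a)/(6LEI) = 123/EI
  relative rotation θ_0 = (123 + 0)/EI = 123/EI
A unit hogging moment at Y produces rotation L₁/(3EI) + L₂/(3EI) = 4.333/EI.
Slope continuity at Y: θ_0 = M_Y·4.333/EI, so M_Y = 123/4.333 = 28.4 kN·m (hogging).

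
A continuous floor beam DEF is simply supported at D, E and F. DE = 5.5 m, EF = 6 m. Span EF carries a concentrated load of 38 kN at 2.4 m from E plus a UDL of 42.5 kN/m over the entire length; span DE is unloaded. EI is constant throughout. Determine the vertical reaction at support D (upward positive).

R_D = -22.29 kN

Release continuity at E by inserting a hinge; the redundant is the internal moment M_E. The primary structure is two simply-supported spans DE and EF.
End slopes at the hinge E, treating each span as simply supported:
  span EF: point load 38 at a = 2.4: Pab(L + b)/(6LEI) = 87.55/EI
  span EF: UDL 42.5: wL³/(24EI) = 382.5/EI
  relative rotation θ_0 = (0 + 470.1)/EI = 470.1/EI
A unit hogging moment at E produces rotation L₁/(3EI) + L₂/(3EI) = 3.833/EI.
Slope continuity at E: θ_0 = M_E·3.833/EI, so M_E = 470.1/3.833 = 122.6 kN·m (hogging).
Span DE, ΣM about D with M_E applied at E: R_E^{DE}·5.5 = 0 + 122.6, so R_E^{DE} = 22.29 kN and R_D = 0 − 22.29 = -22.29 kN.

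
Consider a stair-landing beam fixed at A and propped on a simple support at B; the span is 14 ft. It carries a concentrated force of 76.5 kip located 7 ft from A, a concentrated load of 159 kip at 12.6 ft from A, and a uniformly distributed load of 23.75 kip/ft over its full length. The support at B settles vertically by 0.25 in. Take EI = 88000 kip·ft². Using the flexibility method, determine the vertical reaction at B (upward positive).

Choose R_B as the redundant. The primary structure is the cantilever fixed at A.
Primary-structure tip deflection at B by superposition:
  point load 76.5 at a = 7: Pa²(3L − a)/(6EI) = 21866/EI
  point load 159 at a = 12.6: Pa²(3L − a)/(6EI) = 123690/EI
  UDL 23.75: wL⁴/(8EI) = 114048/EI
  δ_0 = 259604/EI
Flexibility coefficient — unit upward force at B: δ_{BB} = L³/(3EI) = 914.7/EI.
With EI = 88000 kip·ft²: δ_0 = 2.95 ft and δ_{BB} = 0.010394 ft/kip.
Compatibility — the beam at B must follow the support down by 0.02083 ft: δ_0 − R_B·δ_{BB} = 0.02083, so R_B = (2.95 − 0.02083)/0.010394 = 281.8 kip.

R_B = 281.8 kip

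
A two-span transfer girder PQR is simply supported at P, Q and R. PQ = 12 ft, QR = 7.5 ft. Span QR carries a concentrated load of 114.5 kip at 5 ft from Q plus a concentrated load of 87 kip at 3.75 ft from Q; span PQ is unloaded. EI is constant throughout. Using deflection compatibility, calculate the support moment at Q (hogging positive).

Insert a hinge at Q; M_Q is the redundant, and each span becomes simply supported.
End slopes at the hinge Q, treating each span as simply supported:
  span QR: point load 114.5 at a = 5: Pab(L + b)/(6LEI) = 318.1/EI
  span QR: point load 87 at a = 3.75: Pab(L + b)/(6LEI) = 305.9/EI
  relative rotation θ_0 = (0 + 623.9)/EI = 623.9/EI
A unit hogging moment at Q produces rotation L₁/(3EI) + L₂/(3EI) = 6.5/EI.
Slope continuity at Q: θ_0 = M_Q·6.5/EI, so M_Q = 623.9/6.5 = 95.99 kip·ft (hogging).

M_Q = 95.99 kip·ft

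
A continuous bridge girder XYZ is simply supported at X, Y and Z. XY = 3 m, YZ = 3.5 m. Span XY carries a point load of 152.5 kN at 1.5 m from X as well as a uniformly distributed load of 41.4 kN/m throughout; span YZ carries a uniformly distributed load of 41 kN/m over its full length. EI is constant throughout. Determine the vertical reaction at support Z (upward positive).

Insert a hinge at Y; M_Y is the redundant, and each span becomes simply supported.
Discontinuity in slope at Y on the released structure — sum the simple-span end rotations:
  span XY: point load 152.5 at a = 1.5: Pab(L + a)/(6LEI) = 85.78/EI
  span XY: UDL 41.4: wL³/(24EI) = 46.58/EI
  span YZ: UDL 41: wL³/(24EI) = 73.24/EI
  relative rotation θ_0 = (132.4 + 73.24)/EI = 205.6/EI
A unit hogging moment at Y produces rotation L₁/(3EI) + L₂/(3EI) = 2.167/EI.
Slope continuity at Y: θ_0 = M_Y·2.167/EI, so M_Y = 205.6/2.167 = 94.89 kN·m (hogging).
Span YZ, ΣM about Z: R_Y^{YZ}·3.5 = 251.1 + 94.89, so R_Y^{YZ} = 98.86 kN and R_Z = 143.5 − 98.86 = 44.64 kN.

R_Z = 44.64 kN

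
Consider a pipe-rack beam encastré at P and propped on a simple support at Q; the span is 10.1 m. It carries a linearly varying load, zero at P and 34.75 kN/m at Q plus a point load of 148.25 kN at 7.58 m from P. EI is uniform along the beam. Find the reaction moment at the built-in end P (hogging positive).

M_P = 381.9 kN·m

Take the reaction at Q as the redundant and release it; the primary structure is a cantilever fixed at P.
Free-end deflection of the primary structure under the applied loading (downward +):
  triangular load, peak 34.75 at the free end: 11w₀L⁴/(120EI) = 33148/EI
  point load 148.25 at a = 7.58: Pa²(3L − a)/(6EI) = 32254/EI
  δ_0 = 65402/EI
Flexibility coefficient — unit upward force at Q: δ_{QQ} = L³/(3EI) = 343.4/EI.
Compatibility at Q: δ_0 − R_Q·δ_{QQ} = 0, so R_Q = 65402/343.4 = 190.4 kN.
Moment equilibrium about P: M_P = Σ(load moments about P) − R_Q·L = 2305 − 190.4×10.1 = 381.9 kN·m.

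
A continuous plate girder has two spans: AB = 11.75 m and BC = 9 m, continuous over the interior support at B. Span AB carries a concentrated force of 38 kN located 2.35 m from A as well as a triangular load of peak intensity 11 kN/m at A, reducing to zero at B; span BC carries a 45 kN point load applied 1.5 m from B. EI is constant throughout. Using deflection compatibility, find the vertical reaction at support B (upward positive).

R_B = 85.64 kN

Release continuity at B by inserting a hinge; the redundant is the internal moment M_B. The primary structure is two simply-supported spans AB and BC.
End slopes at the hinge B, treating each span as simply supported:
  span AB: point load 38 at a = 2.35: Pab(L + a)/(6LEI) = 167.9/EI
  span AB: triangular load, peak 11: 7w₀L³/(360EI) = 347/EI
  span BC: point load 45 at a = 1.5: Pab(L + b)/(6LEI) = 154.7/EI
  relative rotation θ_0 = (514.9 + 154.7)/EI = 669.5/EI
A unit hogging moment at B produces rotation L₁/(3EI) + L₂/(3EI) = 6.917/EI.
Slope continuity at B: θ_0 = M_B·6.917/EI, so M_B = 669.5/6.917 = 96.8 kN·m (hogging).
Span AB, ΣM about A with M_B applied at B: R_B^{AB}·11.75 = 342.4 + 96.8, so R_B^{AB} = 37.38 kN and R_A = 102.6 − 37.38 = 65.24 kN.
Span BC, ΣM about C: R_B^{BC}·9 = 337.5 + 96.8, so R_B^{BC} = 48.26 kN and R_C = 45 − 48.26 = -3.256 kN.
R_B = 37.38 + 48.26 = 85.64 kN.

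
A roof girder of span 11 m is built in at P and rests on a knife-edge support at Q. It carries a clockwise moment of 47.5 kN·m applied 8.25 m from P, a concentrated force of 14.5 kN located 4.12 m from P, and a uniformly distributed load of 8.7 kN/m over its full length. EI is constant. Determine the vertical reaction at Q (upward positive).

R_Q = 44.63 kN

Take the reaction at Q as the redundant and release it; the primary structure is a cantilever fixed at P.
Primary-structure tip deflection at Q by superposition:
  clockwise couple 47.5 at a = 8.25: M₀a(2L − a)/(2EI) = 2694/EI
  point load 14.5 at a = 4.12: Pa²(3L − a)/(6EI) = 1185/EI
  UDL 8.7: wL⁴/(8EI) = 15922/EI
  δ_0 = 19801/EI
Tip deflection under a unit load at Q: L³/(3EI) = 443.7/EI.
Compatibility at Q: δ_0 − R_Q·δ_{QQ} = 0, so R_Q = 19801/443.7 = 44.63 kN.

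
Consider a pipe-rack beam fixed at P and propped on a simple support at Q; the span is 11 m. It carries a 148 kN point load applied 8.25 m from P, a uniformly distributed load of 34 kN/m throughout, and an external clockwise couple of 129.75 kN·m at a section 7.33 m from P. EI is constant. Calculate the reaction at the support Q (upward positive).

R_Q = 249.6 kN

Release the roller at Q. Primary structure: cantilever fixed at P.
Free-end deflection of the primary structure under the applied loading (downward +):
  point load 148 at a = 8.25: Pa²(3L − a)/(6EI) = 41552/EI
  UDL 34: wL⁴/(8EI) = 62224/EI
  clockwise couple 129.75 at a = 7.33: M₀a(2L − a)/(2EI) = 6976/EI
  δ_0 = 110752/EI
Tip deflection under a unit load at Q: L³/(3EI) = 443.7/EI.
Compatibility at Q: δ_0 − R_Q·δ_{QQ} = 0, so R_Q = 110752/443.7 = 249.6 kN.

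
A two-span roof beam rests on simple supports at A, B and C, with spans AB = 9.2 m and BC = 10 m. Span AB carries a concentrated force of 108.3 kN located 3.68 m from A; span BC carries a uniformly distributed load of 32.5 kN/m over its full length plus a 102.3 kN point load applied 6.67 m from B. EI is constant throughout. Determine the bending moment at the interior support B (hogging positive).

M_B = 370.7 kN·m

Release continuity at B by inserting a hinge; the redundant is the internal moment M_B. The primary structure is two simply-supported spans AB and BC.
Rotations at B on the released spans (each span's end-slope, ×1/EI):
  span AB: point load 108.3 at a = 3.68: Pab(L + a)/(6LEI) = 513.3/EI
  span BC: UDL 32.5: wL³/(24EI) = 1354/EI
  span BC: point load 102.3 at a = 6.67: Pab(L + b)/(6LEI) = 504.8/EI
  relative rotation θ_0 = (513.3 + 1859)/EI = 2372/EI
A unit hogging moment at B produces rotation L₁/(3EI) + L₂/(3EI) = 6.4/EI.
Slope continuity at B: θ_0 = M_B·6.4/EI, so M_B = 2372/6.4 = 370.7 kN·m (hogging).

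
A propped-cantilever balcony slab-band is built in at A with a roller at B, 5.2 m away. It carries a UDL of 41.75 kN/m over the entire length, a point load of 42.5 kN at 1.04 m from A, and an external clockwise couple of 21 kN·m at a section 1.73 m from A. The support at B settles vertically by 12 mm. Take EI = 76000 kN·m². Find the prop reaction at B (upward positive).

Choose R_B as the redundant. The primary structure is the cantilever fixed at A.
Deflection at B on the released cantilever, summing each load's contribution:
  UDL 41.75: wL⁴/(8EI) = 3816/EI
  point load 42.5 at a = 1.04: Pa²(3L − a)/(6EI) = 111.5/EI
  clockwise couple 21 at a = 1.73: M₀a(2L − a)/(2EI) = 157.5/EI
  δ_0 = 4085/EI
Flexibility coefficient — unit upward force at B: δ_{BB} = L³/(3EI) = 46.87/EI.
With EI = 76000 kN·m²: δ_0 = 0.053747 m and δ_{BB} = 0.000617 m/kN.
Compatibility — the beam at B must follow the support down by 0.012 m: δ_0 − R_B·δ_{BB} = 0.012, so R_B = (0.053747 − 0.012)/0.000617 = 67.69 kN.

R_B = 67.69 kN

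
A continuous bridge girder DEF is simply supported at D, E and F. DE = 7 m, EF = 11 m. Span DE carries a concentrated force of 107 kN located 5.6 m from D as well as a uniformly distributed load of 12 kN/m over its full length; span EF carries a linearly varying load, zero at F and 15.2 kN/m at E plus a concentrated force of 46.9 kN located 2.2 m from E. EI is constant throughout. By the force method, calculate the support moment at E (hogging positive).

M_E = 190.9 kN·m

Release continuity at E by inserting a hinge; the redundant is the internal moment M_E. The primary structure is two simply-supported spans DE and EF.
End slopes at the hinge E, treating each span as simply supported:
  span DE: point load 107 at a = 5.6: Pab(L + a)/(6LEI) = 251.7/EI
  span DE: UDL 12: wL³/(24EI) = 171.5/EI
  span EF: triangular load, peak 15.2: w₀L³/(45EI) = 449.6/EI
  span EF: point load 46.9 at a = 2.2: Pab(L + b)/(6LEI) = 272.4/EI
  relative rotation θ_0 = (423.2 + 722)/EI = 1145/EI
A unit hogging moment at E produces rotation L₁/(3EI) + L₂/(3EI) = 6/EI.
Compatibility: M_E·(L₁+L₂)/(3EI) = θ_0, giving M_E = 190.9 kN·m (hogging).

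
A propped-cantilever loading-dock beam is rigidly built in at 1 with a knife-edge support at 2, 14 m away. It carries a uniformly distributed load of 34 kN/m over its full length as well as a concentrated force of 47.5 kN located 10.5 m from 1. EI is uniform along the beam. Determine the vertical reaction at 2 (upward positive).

R_2 = 208.6 kN

Remove the prop at 2; the released (primary) structure is a cantilever built in at 1.
Free-end deflection of the primary structure under the applied loading (downward +):
  UDL 34: wL⁴/(8EI) = 163268/EI
  point load 47.5 at a = 10.5: Pa²(3L − a)/(6EI) = 27494/EI
  δ_0 = 190762/EI
Flexibility coefficient — unit upward force at 2: δ_{22} = L³/(3EI) = 914.7/EI.
Compatibility at 2: δ_0 − R_2·δ_{22} = 0, so R_2 = 190762/914.7 = 208.6 kN.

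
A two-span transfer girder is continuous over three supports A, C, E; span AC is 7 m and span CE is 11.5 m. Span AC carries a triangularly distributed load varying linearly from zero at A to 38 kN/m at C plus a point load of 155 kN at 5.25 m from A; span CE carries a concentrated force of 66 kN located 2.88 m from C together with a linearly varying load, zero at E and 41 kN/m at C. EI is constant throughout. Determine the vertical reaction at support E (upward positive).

R_E = 58.89 kN

Take M_C as the redundant. Released structure: two simple spans AC and CE with a hinge at C.
Discontinuity in slope at C on the released structure — sum the simple-span end rotations:
  span AC: triangular load, peak 38: w₀L³/(45EI) = 289.6/EI
  span AC: point load 155 at a = 5.25: Pab(L + a)/(6LEI) = 415.4/EI
  span CE: point load 66 at a = 2.88: Pab(L + b)/(6LEI) = 477.8/EI
  span CE: triangular load, peak 41: w₀L³/(45EI) = 1386/EI
  relative rotation θ_0 = (705 + 1863)/EI = 2568/EI
A unit hogging moment at C produces rotation L₁/(3EI) + L₂/(3EI) = 6.167/EI.
Slope continuity at C: θ_0 = M_C·6.167/EI, so M_C = 2568/6.167 = 416.5 kN·m (hogging).
Span CE, ΣM about E: R_C^{CE}·11.5 = 2376 + 416.5, so R_C^{CE} = 242.9 kN and R_E = 301.8 − 242.9 = 58.89 kN.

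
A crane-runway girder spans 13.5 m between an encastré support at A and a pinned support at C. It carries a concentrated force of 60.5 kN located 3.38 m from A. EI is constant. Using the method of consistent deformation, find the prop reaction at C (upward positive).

Take the reaction at C as the redundant and release it; the primary structure is a cantilever fixed at A.
Free-end deflection of the primary structure under the applied loading (downward +):
  point load 60.5 at a = 3.38: Pa²(3L − a)/(6EI) = 4276/EI
Tip deflection under a unit load at C: L³/(3EI) = 820.1/EI.
The prop prevents deflection at C: R_C = δ_0/δ_{CC} = 4276/820.1 = 5.214 kN.

R_C = 5.214 kN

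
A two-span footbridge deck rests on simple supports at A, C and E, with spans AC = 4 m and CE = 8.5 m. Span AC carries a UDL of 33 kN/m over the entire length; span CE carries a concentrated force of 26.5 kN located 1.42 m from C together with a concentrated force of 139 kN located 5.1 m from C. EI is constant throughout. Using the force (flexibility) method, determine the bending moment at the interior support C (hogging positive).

M_C = 175.6 kN·m

Release continuity at C by inserting a hinge; the redundant is the internal moment M_C. The primary structure is two simply-supported spans AC and CE.
End slopes at the hinge C, treating each span as simply supported:
  span AC: UDL 33: wL³/(24EI) = 88/EI
  span CE: point load 26.5 at a = 1.42: Pab(L + b)/(6LEI) = 81.39/EI
  span CE: point load 139 at a = 5.1: Pab(L + b)/(6LEI) = 562.4/EI
  relative rotation θ_0 = (88 + 643.8)/EI = 731.8/EI
A unit hogging moment at C produces rotation L₁/(3EI) + L₂/(3EI) = 4.167/EI.
Compatibility: M_C·(L₁+L₂)/(3EI) = θ_0, giving M_C = 175.6 kN·m (hogging).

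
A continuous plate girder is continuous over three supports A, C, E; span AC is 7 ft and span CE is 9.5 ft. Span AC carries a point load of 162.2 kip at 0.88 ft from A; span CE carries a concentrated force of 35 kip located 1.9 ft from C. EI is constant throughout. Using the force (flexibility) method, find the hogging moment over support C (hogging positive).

M_C = 57.37 kip·ft

Insert a hinge at C; M_C is the redundant, and each span becomes simply supported.
Discontinuity in slope at C on the released structure — sum the simple-span end rotations:
  span AC: point load 162.2 at a = 0.88: Pab(L + a)/(6LEI) = 163.9/EI
  span CE: point load 35 at a = 1.9: Pab(L + b)/(6LEI) = 151.6/EI
  relative rotation θ_0 = (163.9 + 151.6)/EI = 315.5/EI
A unit hogging moment at C produces rotation L₁/(3EI) + L₂/(3EI) = 5.5/EI.
Slope continuity at C: θ_0 = M_C·5.5/EI, so M_C = 315.5/5.5 = 57.37 kip·ft (hogging).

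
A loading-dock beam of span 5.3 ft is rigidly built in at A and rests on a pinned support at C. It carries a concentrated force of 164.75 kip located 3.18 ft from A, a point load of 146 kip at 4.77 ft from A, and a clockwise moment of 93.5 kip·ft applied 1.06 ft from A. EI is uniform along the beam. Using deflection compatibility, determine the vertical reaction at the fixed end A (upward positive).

Release the roller at C. Primary structure: cantilever fixed at A.
Primary-structure tip deflection at C by superposition:
  point load 164.75 at a = 3.18: Pa²(3L − a)/(6EI) = 3532/EI
  point load 146 at a = 4.77: Pa²(3L − a)/(6EI) = 6162/EI
  clockwise couple 93.5 at a = 1.06: M₀a(2L − a)/(2EI) = 472.8/EI
  δ_0 = 10167/EI
Tip deflection under a unit load at C: L³/(3EI) = 49.63/EI.
Compatibility at C: δ_0 − R_C·δ_{CC} = 0, so R_C = 10167/49.63 = 204.9 kip.
Vertical equilibrium: R_A = ΣP − R_C = 310.8 − 204.9 = 105.9 kip.

R_A = 105.9 kip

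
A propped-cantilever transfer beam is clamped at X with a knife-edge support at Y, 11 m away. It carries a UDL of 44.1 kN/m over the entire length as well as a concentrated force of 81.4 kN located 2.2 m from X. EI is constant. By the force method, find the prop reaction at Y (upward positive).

R_Y = 186.5 kN

Choose R_Y as the redundant. The primary structure is the cantilever fixed at X.
Deflection at Y on the released cantilever, summing each load's contribution:
  UDL 44.1: wL⁴/(8EI) = 80709/EI
  point load 81.4 at a = 2.2: Pa²(3L − a)/(6EI) = 2022/EI
  δ_0 = 82731/EI
Tip deflection under a unit load at Y: L³/(3EI) = 443.7/EI.
Compatibility at Y: δ_0 − R_Y·δ_{YY} = 0, so R_Y = 82731/443.7 = 186.5 kN.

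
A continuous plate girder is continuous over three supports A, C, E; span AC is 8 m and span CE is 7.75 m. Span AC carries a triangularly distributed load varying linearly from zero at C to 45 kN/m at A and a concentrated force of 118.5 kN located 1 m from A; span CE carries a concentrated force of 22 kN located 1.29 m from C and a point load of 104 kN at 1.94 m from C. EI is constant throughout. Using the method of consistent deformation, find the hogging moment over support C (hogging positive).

M_C = 190.7 kN·m

Take M_C as the redundant. Released structure: two simple spans AC and CE with a hinge at C.
End slopes at the hinge C, treating each span as simply supported:
  span AC: triangular load, peak 45: 7w₀L³/(360EI) = 448/EI
  span AC: point load 118.5 at a = 1: Pab(L + a)/(6LEI) = 155.5/EI
  span CE: point load 22 at a = 1.29: Pab(L + b)/(6LEI) = 56.03/EI
  span CE: point load 104 at a = 1.94: Pab(L + b)/(6LEI) = 341.8/EI
  relative rotation θ_0 = (603.5 + 397.9)/EI = 1001/EI
A unit hogging moment at C produces rotation L₁/(3EI) + L₂/(3EI) = 5.25/EI.
Slope continuity at C: θ_0 = M_C·5.25/EI, so M_C = 1001/5.25 = 190.7 kN·m (hogging).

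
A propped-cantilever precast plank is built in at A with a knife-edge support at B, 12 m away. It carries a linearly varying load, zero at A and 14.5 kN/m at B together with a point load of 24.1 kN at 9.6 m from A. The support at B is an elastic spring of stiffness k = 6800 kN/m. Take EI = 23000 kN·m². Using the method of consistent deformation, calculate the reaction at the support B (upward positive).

Release the roller at B. Primary structure: cantilever fixed at A.
Free-end deflection of the primary structure under the applied loading (downward +):
  triangular load, peak 14.5 at the free end: 11w₀L⁴/(120EI) = 27562/EI
  point load 24.1 at a = 9.6: Pa²(3L − a)/(6EI) = 9773/EI
  δ_0 = 37334/EI
Tip deflection under a unit load at B: L³/(3EI) = 576/EI.
With EI = 23000 kN·m²: δ_0 = 1.6232 m and δ_{BB} = 0.025043 m/kN.
Compatibility — the spring shortens by R_B/k under the reaction it provides: δ_0 − R_B·δ_{BB} = R_B/k. With 1/k = 0.000147 m/kN, R_B = δ_0 / (δ_{BB} + 1/k) = 1.6232 / (0.025043 + 0.000147) = 64.44 kN.

R_B = 64.44 kN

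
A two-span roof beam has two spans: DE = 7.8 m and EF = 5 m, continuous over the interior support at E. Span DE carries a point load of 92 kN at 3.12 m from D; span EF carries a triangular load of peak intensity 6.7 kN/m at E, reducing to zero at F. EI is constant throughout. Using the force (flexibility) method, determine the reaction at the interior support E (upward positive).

R_E = 73.51 kN

Insert a hinge at E; M_E is the redundant, and each span becomes simply supported.
End slopes at the hinge E, treating each span as simply supported:
  span DE: point load 92 at a = 3.12: Pab(L + a)/(6LEI) = 313.4/EI
  span EF: triangular load, peak 6.7: w₀L³/(45EI) = 18.61/EI
  relative rotation θ_0 = (313.4 + 18.61)/EI = 332.1/EI
A unit hogging moment at E produces rotation L₁/(3EI) + L₂/(3EI) = 4.267/EI.
Slope continuity at E: θ_0 = M_E·4.267/EI, so M_E = 332.1/4.267 = 77.83 kN·m (hogging).
Span DE, ΣM about D with M_E applied at E: R_E^{DE}·7.8 = 287 + 77.83, so R_E^{DE} = 46.78 kN and R_D = 92 − 46.78 = 45.22 kN.
Span EF, ΣM about F: R_E^{EF}·5 = 55.83 + 77.83, so R_E^{EF} = 26.73 kN and R_F = 16.75 − 26.73 = -9.982 kN.
R_E = 46.78 + 26.73 = 73.51 kN.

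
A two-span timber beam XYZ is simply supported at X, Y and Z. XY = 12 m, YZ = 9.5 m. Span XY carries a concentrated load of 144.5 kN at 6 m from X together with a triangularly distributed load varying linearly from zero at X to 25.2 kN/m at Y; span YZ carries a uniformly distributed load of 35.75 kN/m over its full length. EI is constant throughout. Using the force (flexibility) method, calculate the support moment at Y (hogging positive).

Take M_Y as the redundant. Released structure: two simple spans XY and YZ with a hinge at Y.
End slopes at the hinge Y, treating each span as simply supported:
  span XY: point load 144.5 at a = 6: Pab(L + a)/(6LEI) = 1300/EI
  span XY: triangular load, peak 25.2: w₀L³/(45EI) = 967.7/EI
  span YZ: UDL 35.75: wL³/(24EI) = 1277/EI
  relative rotation θ_0 = (2268 + 1277)/EI = 3545/EI
A unit hogging moment at Y produces rotation L₁/(3EI) + L₂/(3EI) = 7.167/EI.
Slope continuity at Y: θ_0 = M_Y·7.167/EI, so M_Y = 3545/7.167 = 494.7 kN·m (hogging).

M_Y = 494.7 kN·m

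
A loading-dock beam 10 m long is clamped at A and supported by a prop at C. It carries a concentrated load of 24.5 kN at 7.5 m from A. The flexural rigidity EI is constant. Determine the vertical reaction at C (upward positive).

Remove the prop at C; the released (primary) structure is a cantilever built in at A.
Deflection at C on the released cantilever, summing each load's contribution:
  point load 24.5 at a = 7.5: Pa²(3L − a)/(6EI) = 5168/EI
Flexibility coefficient — unit upward force at C: δ_{CC} = L³/(3EI) = 333.3/EI.
The prop prevents deflection at C: R_C = δ_0/δ_{CC} = 5168/333.3 = 15.5 kN.

R_C = 15.5 kN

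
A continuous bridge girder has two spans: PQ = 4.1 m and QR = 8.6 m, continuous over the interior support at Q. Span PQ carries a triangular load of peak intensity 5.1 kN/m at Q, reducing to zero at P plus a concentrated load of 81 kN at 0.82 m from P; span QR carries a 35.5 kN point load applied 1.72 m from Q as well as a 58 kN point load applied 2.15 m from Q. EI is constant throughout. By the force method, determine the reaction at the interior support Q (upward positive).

Release continuity at Q by inserting a hinge; the redundant is the internal moment M_Q. The primary structure is two simply-supported spans PQ and QR.
Rotations at Q on the released spans (each span's end-slope, ×1/EI):
  span PQ: triangular load, peak 5.1: w₀L³/(45EI) = 7.811/EI
  span PQ: point load 81 at a = 0.82: Pab(L + a)/(6LEI) = 43.57/EI
  span QR: point load 35.5 at a = 1.72: Pab(L + b)/(6LEI) = 126/EI
  span QR: point load 58 at a = 2.15: Pab(L + b)/(6LEI) = 234.6/EI
  relative rotation θ_0 = (51.38 + 360.6)/EI = 412/EI
A unit hogging moment at Q produces rotation L₁/(3EI) + L₂/(3EI) = 4.233/EI.
Slope continuity at Q: θ_0 = M_Q·4.233/EI, so M_Q = 412/4.233 = 97.32 kN·m (hogging).
Span PQ, ΣM about P with M_Q applied at Q: R_Q^{PQ}·4.1 = 95 + 97.32, so R_Q^{PQ} = 46.91 kN and R_P = 91.45 − 46.91 = 44.55 kN.
Span QR, ΣM about R: R_Q^{QR}·8.6 = 618.3 + 97.32, so R_Q^{QR} = 83.22 kN and R_R = 93.5 − 83.22 = 10.28 kN.
R_Q = 46.91 + 83.22 = 130.1 kN.

R_Q = 130.1 kN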